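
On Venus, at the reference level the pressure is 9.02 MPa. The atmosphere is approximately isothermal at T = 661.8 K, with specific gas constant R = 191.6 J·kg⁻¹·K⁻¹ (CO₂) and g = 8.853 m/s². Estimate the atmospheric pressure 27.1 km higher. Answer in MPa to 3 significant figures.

P ≈ 1.36 MPa

Scale height: H = RT/g = 191.6 × 661.8 / 8.853 = 14323 m.
Barometric formula: P = P₀ exp(−z/H).
z/H = 27100/14323 = 1.8921; exp(−1.8921) = 0.15075.
P = 9.02 × 0.15075 = 1.3598 MPa.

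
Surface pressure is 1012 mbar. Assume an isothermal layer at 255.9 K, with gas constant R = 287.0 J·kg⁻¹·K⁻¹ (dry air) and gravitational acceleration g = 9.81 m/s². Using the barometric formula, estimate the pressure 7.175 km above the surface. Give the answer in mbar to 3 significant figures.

P ≈ 388 mbar

Scale height: H = RT/g = 287.0 × 255.9 / 9.81 = 7486.6 m.
Barometric formula: P = P₀ exp(−z/H).
z/H = 7175.0/7486.6 = 0.95838; exp(−0.95838) = 0.38351.
P = 1012 × 0.38351 = 388.11 mbar.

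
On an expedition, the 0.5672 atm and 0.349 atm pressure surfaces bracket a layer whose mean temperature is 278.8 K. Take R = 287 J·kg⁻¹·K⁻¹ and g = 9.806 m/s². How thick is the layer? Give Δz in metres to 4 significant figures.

Hypsometric equation: Δz = (R T̄/g) ln(P₁/P₂).
R T̄/g = 287 × 278.8 / 9.806 = 8159.9 m.
ln(0.5672/0.349) = ln(1.6252) = 0.48563.
Δz = 8159.9 × 0.48563 = 3962.7 m.

Δz ≈ 3963 m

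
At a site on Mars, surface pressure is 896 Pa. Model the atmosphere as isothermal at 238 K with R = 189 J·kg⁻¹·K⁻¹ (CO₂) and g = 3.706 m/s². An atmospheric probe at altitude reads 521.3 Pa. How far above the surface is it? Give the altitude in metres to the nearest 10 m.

z ≈ 6570 m

Scale height: H = RT/g = 189 × 238 / 3.706 = 12138 m.
Invert the barometric formula: z = H ln(P₀/P).
P₀/P = 896/521.3 = 1.7188; ln(1.7188) = 0.54163.
z = 12138 × 0.54163 = 6574.3 m.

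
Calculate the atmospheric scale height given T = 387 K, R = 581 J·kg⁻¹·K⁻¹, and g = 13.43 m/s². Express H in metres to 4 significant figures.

H ≈ 16740 m

The scale height of an isothermal atmosphere is H = RT/g.
H = 581 × 387 / 13.43 = 224850/13.43 = 16742 m.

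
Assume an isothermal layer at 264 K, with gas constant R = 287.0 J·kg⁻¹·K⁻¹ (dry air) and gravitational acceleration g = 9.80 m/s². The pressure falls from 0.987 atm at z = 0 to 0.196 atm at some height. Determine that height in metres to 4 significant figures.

Scale height: H = RT/g = 287.0 × 264 / 9.80 = 7731.4 m.
Invert the barometric formula: z = H ln(P₀/P).
P₀/P = 0.987/0.196 = 5.0357; ln(5.0357) = 1.6166.
z = 7731.4 × 1.6166 = 12499 m.

z ≈ 12500 m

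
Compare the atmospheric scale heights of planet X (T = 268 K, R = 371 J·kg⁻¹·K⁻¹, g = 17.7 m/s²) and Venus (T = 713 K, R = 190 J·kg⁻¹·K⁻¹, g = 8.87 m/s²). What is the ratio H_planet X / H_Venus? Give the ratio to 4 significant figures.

H_planet X/H_Venus ≈ 0.3678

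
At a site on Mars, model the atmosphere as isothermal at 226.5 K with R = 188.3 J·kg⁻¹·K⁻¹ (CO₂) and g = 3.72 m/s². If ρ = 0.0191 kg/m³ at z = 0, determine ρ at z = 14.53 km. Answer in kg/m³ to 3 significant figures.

ρ ≈ 0.00538 kg/m³

Scale height: H = RT/g = 188.3 × 226.5 / 3.72 = 11465 m.
In an isothermal atmosphere, density decays like pressure: ρ = ρ₀ exp(−z/H).
z/H = 14530/11465 = 1.2673; exp(−1.2673) = 0.28159.
ρ = 0.0191 × 0.28159 = 0.0053784 kg/m³.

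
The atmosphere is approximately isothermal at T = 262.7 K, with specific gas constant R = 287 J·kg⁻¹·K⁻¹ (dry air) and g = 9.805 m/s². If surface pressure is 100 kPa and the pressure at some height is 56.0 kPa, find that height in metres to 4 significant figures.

z ≈ 4458 m

Scale height: H = RT/g = 287 × 262.7 / 9.805 = 7689.4 m.
Invert the barometric formula: z = H ln(P₀/P).
P₀/P = 100/56.0 = 1.7857; ln(1.7857) = 0.57981.
z = 7689.4 × 0.57981 = 4458.4 m.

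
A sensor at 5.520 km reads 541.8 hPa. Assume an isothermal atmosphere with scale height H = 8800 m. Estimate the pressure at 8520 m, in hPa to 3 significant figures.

Between two levels, P₂ = P₁ exp(−Δz/H) with Δz = z₂ − z₁.
Δz = 8520.0 − 5520.0 = 3000.0 m; Δz/H = 3000.0/8800.0 = 0.34091.
P₂ = 541.8 × exp(−0.34091) = 541.8 × 0.71112 = 385.28 hPa.

P ≈ 385 hPa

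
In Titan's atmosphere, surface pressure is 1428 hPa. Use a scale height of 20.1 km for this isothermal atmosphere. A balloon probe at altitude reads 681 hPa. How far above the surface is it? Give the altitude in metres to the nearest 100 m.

z ≈ 14900 m

Invert the barometric formula: z = H ln(P₀/P).
P₀/P = 1428/681 = 2.0969; ln(2.0969) = 0.74046.
z = 20100 × 0.74046 = 14883 m.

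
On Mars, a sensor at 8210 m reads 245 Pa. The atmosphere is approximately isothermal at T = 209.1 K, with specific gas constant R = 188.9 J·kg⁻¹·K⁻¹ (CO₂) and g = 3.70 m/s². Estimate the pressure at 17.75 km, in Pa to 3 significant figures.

P ≈ 100 Pa

Scale height: H = RT/g = 188.9 × 209.1 / 3.70 = 10675 m.
Between two levels, P₂ = P₁ exp(−Δz/H) with Δz = z₂ − z₁.
Δz = 17750 − 8210.0 = 9540.0 m; Δz/H = 9540.0/10675 = 0.89368.
P₂ = 245 × exp(−0.89368) = 245 × 0.40915 = 100.24 Pa.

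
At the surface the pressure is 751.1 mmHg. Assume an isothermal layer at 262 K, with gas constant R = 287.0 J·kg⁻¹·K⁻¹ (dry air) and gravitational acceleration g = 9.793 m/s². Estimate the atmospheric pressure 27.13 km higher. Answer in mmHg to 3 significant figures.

Scale height: H = RT/g = 287.0 × 262 / 9.793 = 7678.3 m.
Barometric formula: P = P₀ exp(−z/H).
z/H = 27130/7678.3 = 3.5333; exp(−3.5333) = 0.029208.
P = 751.1 × 0.029208 = 21.938 mmHg.

P ≈ 21.9 mmHg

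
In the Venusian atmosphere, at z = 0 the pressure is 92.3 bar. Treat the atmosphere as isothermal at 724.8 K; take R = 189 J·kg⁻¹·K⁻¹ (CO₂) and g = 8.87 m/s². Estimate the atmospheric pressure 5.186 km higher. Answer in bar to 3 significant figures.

P ≈ 66.0 bar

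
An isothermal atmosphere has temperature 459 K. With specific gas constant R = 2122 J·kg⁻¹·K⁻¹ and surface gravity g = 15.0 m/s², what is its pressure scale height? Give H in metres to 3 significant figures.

The scale height of an isothermal atmosphere is H = RT/g.
H = 2122 × 459 / 15.0 = 974000/15.0 = 64933 m.

H ≈ 64900 m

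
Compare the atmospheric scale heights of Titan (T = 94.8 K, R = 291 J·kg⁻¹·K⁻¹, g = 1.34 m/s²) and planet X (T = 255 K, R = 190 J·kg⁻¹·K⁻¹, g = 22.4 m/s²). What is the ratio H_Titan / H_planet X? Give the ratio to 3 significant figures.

H_Titan/H_planet X ≈ 9.52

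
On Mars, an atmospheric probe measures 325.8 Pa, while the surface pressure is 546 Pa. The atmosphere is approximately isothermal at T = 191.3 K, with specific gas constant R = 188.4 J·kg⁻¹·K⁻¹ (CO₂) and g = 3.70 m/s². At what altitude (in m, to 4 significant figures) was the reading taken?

z ≈ 5030 m

Scale height: H = RT/g = 188.4 × 191.3 / 3.70 = 9740.8 m.
Invert the barometric formula: z = H ln(P₀/P).
P₀/P = 546/325.8 = 1.6759; ln(1.6759) = 0.51635.
z = 9740.8 × 0.51635 = 5029.7 m.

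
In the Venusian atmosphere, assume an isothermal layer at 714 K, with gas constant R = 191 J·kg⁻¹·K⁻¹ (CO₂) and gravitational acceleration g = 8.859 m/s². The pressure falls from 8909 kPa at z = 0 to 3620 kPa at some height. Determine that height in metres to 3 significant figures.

Scale height: H = RT/g = 191 × 714 / 8.859 = 15394 m.
Invert the barometric formula: z = H ln(P₀/P).
P₀/P = 8909/3620 = 2.4610; ln(2.4610) = 0.90057.
z = 15394 × 0.90057 = 13863 m.

z ≈ 13900 m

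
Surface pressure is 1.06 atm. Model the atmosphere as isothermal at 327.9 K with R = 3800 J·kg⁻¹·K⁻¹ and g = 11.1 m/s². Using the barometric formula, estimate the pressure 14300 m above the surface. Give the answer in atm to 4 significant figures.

P ≈ 0.9332 atm

Scale height: H = RT/g = 3800 × 327.9 / 11.1 = 112250 m.
Barometric formula: P = P₀ exp(−z/H).
z/H = 14300/112250 = 0.12739; exp(−0.12739) = 0.88039.
P = 1.06 × 0.88039 = 0.93321 atm.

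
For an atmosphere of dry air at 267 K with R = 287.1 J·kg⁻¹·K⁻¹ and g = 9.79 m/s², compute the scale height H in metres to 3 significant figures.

H ≈ 7830 m

The scale height of an isothermal atmosphere is H = RT/g.
H = 287.1 × 267 / 9.79 = 76656/9.79 = 7830.0 m.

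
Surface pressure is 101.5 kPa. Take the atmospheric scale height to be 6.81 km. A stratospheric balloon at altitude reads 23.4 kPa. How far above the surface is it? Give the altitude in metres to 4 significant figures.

Invert the barometric formula: z = H ln(P₀/P).
P₀/P = 101.5/23.4 = 4.3376; ln(4.3376) = 1.4673.
z = 6810.0 × 1.4673 = 9992.3 m.

z ≈ 9992 m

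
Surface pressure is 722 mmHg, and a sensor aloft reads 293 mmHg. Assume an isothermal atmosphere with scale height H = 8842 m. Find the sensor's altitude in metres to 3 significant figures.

Invert the barometric formula: z = H ln(P₀/P).
P₀/P = 722/293 = 2.4642; ln(2.4642) = 0.90187.
z = 8842.0 × 0.90187 = 7974.3 m.

z ≈ 7970 m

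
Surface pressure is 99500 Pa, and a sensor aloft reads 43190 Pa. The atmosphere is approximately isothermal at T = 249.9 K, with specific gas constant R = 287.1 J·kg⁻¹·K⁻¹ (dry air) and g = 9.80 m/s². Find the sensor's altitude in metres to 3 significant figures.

Scale height: H = RT/g = 287.1 × 249.9 / 9.80 = 7321.1 m.
Invert the barometric formula: z = H ln(P₀/P).
P₀/P = 99500/43190 = 2.3038; ln(2.3038) = 0.83456.
z = 7321.1 × 0.83456 = 6109.9 m.

z ≈ 6110 m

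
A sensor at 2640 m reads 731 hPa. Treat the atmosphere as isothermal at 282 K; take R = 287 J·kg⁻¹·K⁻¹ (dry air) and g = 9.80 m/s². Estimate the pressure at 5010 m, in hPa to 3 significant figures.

P ≈ 549 hPa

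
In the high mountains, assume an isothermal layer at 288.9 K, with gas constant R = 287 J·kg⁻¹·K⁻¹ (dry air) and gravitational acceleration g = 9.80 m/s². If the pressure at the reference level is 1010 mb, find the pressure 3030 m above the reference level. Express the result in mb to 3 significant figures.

P ≈ 706 mb

Scale height: H = RT/g = 287 × 288.9 / 9.80 = 8460.6 m.
Barometric formula: P = P₀ exp(−z/H).
z/H = 3030.0/8460.6 = 0.35813; exp(−0.35813) = 0.69898.
P = 1010 × 0.69898 = 705.97 mb.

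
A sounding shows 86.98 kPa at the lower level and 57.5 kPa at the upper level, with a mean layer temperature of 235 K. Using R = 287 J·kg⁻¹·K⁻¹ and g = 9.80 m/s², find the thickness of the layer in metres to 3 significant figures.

Δz ≈ 2850 m

Hypsometric equation: Δz = (R T̄/g) ln(P₁/P₂).
R T̄/g = 287 × 235 / 9.80 = 6882.1 m.
ln(86.98/57.5) = ln(1.5127) = 0.41390.
Δz = 6882.1 × 0.41390 = 2848.5 m.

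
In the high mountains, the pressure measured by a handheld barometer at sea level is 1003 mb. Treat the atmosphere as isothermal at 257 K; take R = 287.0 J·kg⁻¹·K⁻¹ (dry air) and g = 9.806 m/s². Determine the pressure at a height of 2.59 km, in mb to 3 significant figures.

P ≈ 711 mb

Scale height: H = RT/g = 287.0 × 257 / 9.806 = 7521.8 m.
Barometric formula: P = P₀ exp(−z/H).
z/H = 2590.0/7521.8 = 0.34433; exp(−0.34433) = 0.70870.
P = 1003 × 0.70870 = 710.83 mb.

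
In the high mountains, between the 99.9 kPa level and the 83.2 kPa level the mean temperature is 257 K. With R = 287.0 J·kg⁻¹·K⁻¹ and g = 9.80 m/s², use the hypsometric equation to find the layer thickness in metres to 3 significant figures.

Hypsometric equation: Δz = (R T̄/g) ln(P₁/P₂).
R T̄/g = 287.0 × 257 / 9.80 = 7526.4 m.
ln(99.9/83.2) = ln(1.2007) = 0.18290.
Δz = 7526.4 × 0.18290 = 1376.6 m.

Δz ≈ 1380 m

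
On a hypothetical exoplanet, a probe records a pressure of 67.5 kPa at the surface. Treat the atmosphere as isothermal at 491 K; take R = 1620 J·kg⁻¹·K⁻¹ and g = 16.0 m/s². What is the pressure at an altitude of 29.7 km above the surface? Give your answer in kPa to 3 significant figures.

P ≈ 37.1 kPa

Scale height: H = RT/g = 1620 × 491 / 16.0 = 49714 m.
Barometric formula: P = P₀ exp(−z/H).
z/H = 29700/49714 = 0.59742; exp(−0.59742) = 0.55023.
P = 67.5 × 0.55023 = 37.141 kPa.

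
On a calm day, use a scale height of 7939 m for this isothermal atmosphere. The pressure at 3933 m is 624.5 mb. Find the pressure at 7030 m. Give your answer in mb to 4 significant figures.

Between two levels, P₂ = P₁ exp(−Δz/H) with Δz = z₂ − z₁.
Δz = 7030.0 − 3933.0 = 3097.0 m; Δz/H = 3097.0/7939.0 = 0.39010.
P₂ = 624.5 × exp(−0.39010) = 624.5 × 0.67699 = 422.78 mb.

P ≈ 422.8 mb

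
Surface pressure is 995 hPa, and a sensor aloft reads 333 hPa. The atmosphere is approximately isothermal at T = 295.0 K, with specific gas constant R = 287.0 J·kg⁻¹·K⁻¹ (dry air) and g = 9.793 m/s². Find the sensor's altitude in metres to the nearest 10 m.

Scale height: H = RT/g = 287.0 × 295.0 / 9.793 = 8645.5 m.
Invert the barometric formula: z = H ln(P₀/P).
P₀/P = 995/333 = 2.9880; ln(2.9880) = 1.0946.
z = 8645.5 × 1.0946 = 9463.4 m.

z ≈ 9460 m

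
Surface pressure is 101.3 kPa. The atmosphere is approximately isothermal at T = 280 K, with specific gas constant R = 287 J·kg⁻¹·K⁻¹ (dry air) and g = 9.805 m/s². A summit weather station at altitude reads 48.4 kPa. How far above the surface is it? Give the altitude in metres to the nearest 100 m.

z ≈ 6100 m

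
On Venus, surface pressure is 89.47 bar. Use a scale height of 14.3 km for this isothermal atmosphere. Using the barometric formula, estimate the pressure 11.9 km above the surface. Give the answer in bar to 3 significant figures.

P ≈ 38.9 bar

Barometric formula: P = P₀ exp(−z/H).
z/H = 11900/14300 = 0.83217; exp(−0.83217) = 0.43510.
P = 89.47 × 0.43510 = 38.928 bar.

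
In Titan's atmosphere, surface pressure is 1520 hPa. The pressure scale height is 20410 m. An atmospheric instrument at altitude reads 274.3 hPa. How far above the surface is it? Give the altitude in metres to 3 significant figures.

Invert the barometric formula: z = H ln(P₀/P).
P₀/P = 1520/274.3 = 5.5414; ln(5.5414) = 1.7122.
z = 20410 × 1.7122 = 34946 m.

z ≈ 34900 m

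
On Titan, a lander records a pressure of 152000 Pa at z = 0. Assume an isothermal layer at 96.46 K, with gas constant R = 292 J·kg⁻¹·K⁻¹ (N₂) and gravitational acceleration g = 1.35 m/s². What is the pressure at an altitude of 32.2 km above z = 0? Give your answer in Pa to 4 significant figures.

P ≈ 32480 Pa

Scale height: H = RT/g = 292 × 96.46 / 1.35 = 20864 m.
Barometric formula: P = P₀ exp(−z/H).
z/H = 32200/20864 = 1.5433; exp(−1.5433) = 0.21367.
P = 152000 × 0.21367 = 32478 Pa.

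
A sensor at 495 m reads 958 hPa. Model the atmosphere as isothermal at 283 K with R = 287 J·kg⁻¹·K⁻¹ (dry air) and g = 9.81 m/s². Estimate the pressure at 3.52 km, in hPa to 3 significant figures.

Scale height: H = RT/g = 287 × 283 / 9.81 = 8279.4 m.
Between two levels, P₂ = P₁ exp(−Δz/H) with Δz = z₂ − z₁.
Δz = 3520.0 − 495.00 = 3025.0 m; Δz/H = 3025.0/8279.4 = 0.36536.
P₂ = 958 × exp(−0.36536) = 958 × 0.69395 = 664.80 hPa.

P ≈ 665 hPa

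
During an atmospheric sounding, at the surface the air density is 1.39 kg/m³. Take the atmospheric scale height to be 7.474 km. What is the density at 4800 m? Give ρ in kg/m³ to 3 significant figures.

ρ ≈ 0.731 kg/m³

In an isothermal atmosphere, density decays like pressure: ρ = ρ₀ exp(−z/H).
z/H = 4800.0/7474.0 = 0.64223; exp(−0.64223) = 0.52612.
ρ = 1.39 × 0.52612 = 0.73131 kg/m³.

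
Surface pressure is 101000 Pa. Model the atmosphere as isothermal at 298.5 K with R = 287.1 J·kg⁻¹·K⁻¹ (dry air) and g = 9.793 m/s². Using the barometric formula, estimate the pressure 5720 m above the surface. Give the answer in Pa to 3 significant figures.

Scale height: H = RT/g = 287.1 × 298.5 / 9.793 = 8751.1 m.
Barometric formula: P = P₀ exp(−z/H).
z/H = 5720.0/8751.1 = 0.65363; exp(−0.65363) = 0.52015.
P = 101000 × 0.52015 = 52535 Pa.

P ≈ 52500 Pa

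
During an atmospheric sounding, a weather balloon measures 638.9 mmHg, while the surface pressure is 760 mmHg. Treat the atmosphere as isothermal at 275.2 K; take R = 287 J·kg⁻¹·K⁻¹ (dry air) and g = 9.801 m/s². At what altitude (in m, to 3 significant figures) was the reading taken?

Scale height: H = RT/g = 287 × 275.2 / 9.801 = 8058.6 m.
Invert the barometric formula: z = H ln(P₀/P).
P₀/P = 760/638.9 = 1.1895; ln(1.1895) = 0.17353.
z = 8058.6 × 0.17353 = 1398.4 m.

z ≈ 1400 m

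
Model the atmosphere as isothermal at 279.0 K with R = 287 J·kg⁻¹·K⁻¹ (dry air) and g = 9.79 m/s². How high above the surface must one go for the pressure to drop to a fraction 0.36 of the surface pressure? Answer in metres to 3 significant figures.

z ≈ 8360 m

Scale height: H = RT/g = 287 × 279.0 / 9.79 = 8179.1 m.
Set P/P₀ = exp(−z/H) = 0.36, so z = −H ln(0.36).
−ln(0.36) = 1.0217; z = 8179.1 × 1.0217 = 8356.6 m.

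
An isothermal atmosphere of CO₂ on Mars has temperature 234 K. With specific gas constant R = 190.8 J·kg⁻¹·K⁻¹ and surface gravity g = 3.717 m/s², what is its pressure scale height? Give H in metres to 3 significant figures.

H ≈ 12000 m

The scale height of an isothermal atmosphere is H = RT/g.
H = 190.8 × 234 / 3.717 = 44647/3.717 = 12012 m.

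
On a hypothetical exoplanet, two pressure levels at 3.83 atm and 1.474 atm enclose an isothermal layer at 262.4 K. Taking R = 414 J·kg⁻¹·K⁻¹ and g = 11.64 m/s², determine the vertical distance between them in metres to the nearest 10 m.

Hypsometric equation: Δz = (R T̄/g) ln(P₁/P₂).
R T̄/g = 414 × 262.4 / 11.64 = 9332.8 m.
ln(3.83/1.474) = ln(2.5984) = 0.95490.
Δz = 9332.8 × 0.95490 = 8911.9 m.

Δz ≈ 8910 m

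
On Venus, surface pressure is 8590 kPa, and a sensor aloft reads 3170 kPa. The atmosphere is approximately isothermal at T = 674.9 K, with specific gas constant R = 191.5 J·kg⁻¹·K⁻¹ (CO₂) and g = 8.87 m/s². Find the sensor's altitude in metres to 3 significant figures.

Scale height: H = RT/g = 191.5 × 674.9 / 8.87 = 14571 m.
Invert the barometric formula: z = H ln(P₀/P).
P₀/P = 8590/3170 = 2.7098; ln(2.7098) = 0.99687.
z = 14571 × 0.99687 = 14525 m.

z ≈ 14500 m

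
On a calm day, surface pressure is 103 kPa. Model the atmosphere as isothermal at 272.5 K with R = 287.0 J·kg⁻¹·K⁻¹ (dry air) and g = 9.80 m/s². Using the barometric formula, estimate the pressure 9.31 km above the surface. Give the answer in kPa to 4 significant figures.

P ≈ 32.08 kPa

Scale height: H = RT/g = 287.0 × 272.5 / 9.80 = 7980.4 m.
Barometric formula: P = P₀ exp(−z/H).
z/H = 9310.0/7980.4 = 1.1666; exp(−1.1666) = 0.31142.
P = 103 × 0.31142 = 32.076 kPa.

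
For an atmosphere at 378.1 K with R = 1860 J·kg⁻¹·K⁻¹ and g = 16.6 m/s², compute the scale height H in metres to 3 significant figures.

The scale height of an isothermal atmosphere is H = RT/g.
H = 1860 × 378.1 / 16.6 = 703270/16.6 = 42366 m.

H ≈ 42400 m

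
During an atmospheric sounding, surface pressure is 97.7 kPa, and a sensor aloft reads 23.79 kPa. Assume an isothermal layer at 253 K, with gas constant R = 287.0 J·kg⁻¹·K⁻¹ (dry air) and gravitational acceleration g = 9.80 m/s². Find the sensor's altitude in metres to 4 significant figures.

Scale height: H = RT/g = 287.0 × 253 / 9.80 = 7409.3 m.
Invert the barometric formula: z = H ln(P₀/P).
P₀/P = 97.7/23.79 = 4.1068; ln(4.1068) = 1.4126.
z = 7409.3 × 1.4126 = 10466 m.

z ≈ 10470 m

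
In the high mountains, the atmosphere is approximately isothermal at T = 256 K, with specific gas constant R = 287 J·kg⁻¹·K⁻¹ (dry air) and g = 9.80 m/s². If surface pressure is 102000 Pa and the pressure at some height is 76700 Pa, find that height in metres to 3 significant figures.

z ≈ 2140 m

Scale height: H = RT/g = 287 × 256 / 9.80 = 7497.1 m.
Invert the barometric formula: z = H ln(P₀/P).
P₀/P = 102000/76700 = 1.3299; ln(1.3299) = 0.28510.
z = 7497.1 × 0.28510 = 2137.4 m.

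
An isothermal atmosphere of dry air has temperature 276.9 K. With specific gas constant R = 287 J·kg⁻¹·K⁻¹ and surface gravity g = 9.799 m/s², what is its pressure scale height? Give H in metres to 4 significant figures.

The scale height of an isothermal atmosphere is H = RT/g.
H = 287 × 276.9 / 9.799 = 79470/9.799 = 8110.0 m.

H ≈ 8110 m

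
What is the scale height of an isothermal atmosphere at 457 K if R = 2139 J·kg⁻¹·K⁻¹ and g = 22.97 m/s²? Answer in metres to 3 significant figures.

H ≈ 42600 m

The scale height of an isothermal atmosphere is H = RT/g.
H = 2139 × 457 / 22.97 = 977520/22.97 = 42556 m.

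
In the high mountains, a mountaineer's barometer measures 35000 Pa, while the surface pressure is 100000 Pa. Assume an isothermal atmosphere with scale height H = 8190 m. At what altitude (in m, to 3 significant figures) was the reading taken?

Invert the barometric formula: z = H ln(P₀/P).
P₀/P = 100000/35000 = 2.8571; ln(2.8571) = 1.0498.
z = 8190.0 × 1.0498 = 8597.9 m.

z ≈ 8600 m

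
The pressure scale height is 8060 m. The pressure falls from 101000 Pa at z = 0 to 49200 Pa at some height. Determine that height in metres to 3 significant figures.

Invert the barometric formula: z = H ln(P₀/P).
P₀/P = 101000/49200 = 2.0528; ln(2.0528) = 0.71920.
z = 8060.0 × 0.71920 = 5796.8 m.

z ≈ 5800 m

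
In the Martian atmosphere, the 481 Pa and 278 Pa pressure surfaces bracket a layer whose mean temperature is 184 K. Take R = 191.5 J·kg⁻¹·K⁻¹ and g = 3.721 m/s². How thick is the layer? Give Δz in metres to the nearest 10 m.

Hypsometric equation: Δz = (R T̄/g) ln(P₁/P₂).
R T̄/g = 191.5 × 184 / 3.721 = 9469.5 m.
ln(481/278) = ln(1.7302) = 0.54824.
Δz = 9469.5 × 0.54824 = 5191.6 m.

Δz ≈ 5190 m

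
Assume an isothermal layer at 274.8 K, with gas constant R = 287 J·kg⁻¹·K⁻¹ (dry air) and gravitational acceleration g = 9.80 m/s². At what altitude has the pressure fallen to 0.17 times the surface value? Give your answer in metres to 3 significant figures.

z ≈ 14300 m

Scale height: H = RT/g = 287 × 274.8 / 9.80 = 8047.7 m.
Set P/P₀ = exp(−z/H) = 0.17, so z = −H ln(0.17).
−ln(0.17) = 1.7720; z = 8047.7 × 1.7720 = 14261 m.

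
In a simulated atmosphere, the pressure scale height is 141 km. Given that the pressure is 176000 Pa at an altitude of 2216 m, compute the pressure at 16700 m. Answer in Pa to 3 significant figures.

P ≈ 159000 Pa

Between two levels, P₂ = P₁ exp(−Δz/H) with Δz = z₂ − z₁.
Δz = 16700 − 2216.0 = 14484 m; Δz/H = 14484/141000 = 0.10272.
P₂ = 176000 × exp(−0.10272) = 176000 × 0.90238 = 158820 Pa.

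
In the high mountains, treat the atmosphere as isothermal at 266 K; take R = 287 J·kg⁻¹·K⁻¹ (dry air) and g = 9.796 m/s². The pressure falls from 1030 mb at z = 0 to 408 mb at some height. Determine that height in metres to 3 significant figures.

z ≈ 7220 m

Scale height: H = RT/g = 287 × 266 / 9.796 = 7793.2 m.
Invert the barometric formula: z = H ln(P₀/P).
P₀/P = 1030/408 = 2.5245; ln(2.5245) = 0.92604.
z = 7793.2 × 0.92604 = 7216.8 m.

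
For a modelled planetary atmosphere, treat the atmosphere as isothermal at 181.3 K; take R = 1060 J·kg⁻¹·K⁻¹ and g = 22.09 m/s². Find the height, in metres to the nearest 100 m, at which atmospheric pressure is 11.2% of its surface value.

z ≈ 19000 m

Scale height: H = RT/g = 1060 × 181.3 / 22.09 = 8699.8 m.
Set P/P₀ = exp(−z/H) = 0.112, so z = −H ln(0.112).
−ln(0.112) = 2.1893; z = 8699.8 × 2.1893 = 19046 m.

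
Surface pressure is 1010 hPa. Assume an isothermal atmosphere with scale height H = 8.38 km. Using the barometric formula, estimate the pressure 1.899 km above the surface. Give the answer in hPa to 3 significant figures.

P ≈ 805 hPa

Barometric formula: P = P₀ exp(−z/H).
z/H = 1899.0/8380.0 = 0.22661; exp(−0.22661) = 0.79723.
P = 1010 × 0.79723 = 805.20 hPa.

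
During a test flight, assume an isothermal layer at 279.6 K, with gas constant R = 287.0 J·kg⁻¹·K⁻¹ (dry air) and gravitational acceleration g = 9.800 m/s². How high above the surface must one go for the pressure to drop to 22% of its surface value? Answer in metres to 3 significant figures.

Scale height: H = RT/g = 287.0 × 279.6 / 9.800 = 8188.3 m.
Set P/P₀ = exp(−z/H) = 0.22, so z = −H ln(0.22).
−ln(0.22) = 1.5141; z = 8188.3 × 1.5141 = 12398 m.

z ≈ 12400 m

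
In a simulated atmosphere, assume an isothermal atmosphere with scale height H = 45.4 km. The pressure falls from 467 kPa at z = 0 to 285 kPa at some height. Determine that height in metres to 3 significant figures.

Invert the barometric formula: z = H ln(P₀/P).
P₀/P = 467/285 = 1.6386; ln(1.6386) = 0.49384.
z = 45400 × 0.49384 = 22420 m.

z ≈ 22400 m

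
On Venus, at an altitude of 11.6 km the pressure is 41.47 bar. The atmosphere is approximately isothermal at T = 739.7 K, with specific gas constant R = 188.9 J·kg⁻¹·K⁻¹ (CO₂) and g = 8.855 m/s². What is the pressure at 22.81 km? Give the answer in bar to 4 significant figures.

Scale height: H = RT/g = 188.9 × 739.7 / 8.855 = 15780 m.
Between two levels, P₂ = P₁ exp(−Δz/H) with Δz = z₂ − z₁.
Δz = 22810 − 11600 = 11210 m; Δz/H = 11210/15780 = 0.71039.
P₂ = 41.47 × exp(−0.71039) = 41.47 × 0.49145 = 20.380 bar.

P ≈ 20.38 bar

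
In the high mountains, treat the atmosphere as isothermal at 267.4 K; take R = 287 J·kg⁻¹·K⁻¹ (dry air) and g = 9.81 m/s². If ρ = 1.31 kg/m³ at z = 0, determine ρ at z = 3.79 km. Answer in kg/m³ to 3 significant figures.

ρ ≈ 0.807 kg/m³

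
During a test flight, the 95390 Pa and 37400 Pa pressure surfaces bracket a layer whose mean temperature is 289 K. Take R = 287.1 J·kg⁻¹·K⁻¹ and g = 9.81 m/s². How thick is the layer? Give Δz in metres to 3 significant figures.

Δz ≈ 7920 m

Hypsometric equation: Δz = (R T̄/g) ln(P₁/P₂).
R T̄/g = 287.1 × 289 / 9.81 = 8457.9 m.
ln(95390/37400) = ln(2.5505) = 0.93629.
Δz = 8457.9 × 0.93629 = 7919.0 m.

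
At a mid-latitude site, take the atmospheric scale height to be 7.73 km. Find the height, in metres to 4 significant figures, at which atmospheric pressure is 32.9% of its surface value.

z ≈ 8593 m

Set P/P₀ = exp(−z/H) = 0.329, so z = −H ln(0.329).
−ln(0.329) = 1.1117; z = 7730.0 × 1.1117 = 8593.4 m.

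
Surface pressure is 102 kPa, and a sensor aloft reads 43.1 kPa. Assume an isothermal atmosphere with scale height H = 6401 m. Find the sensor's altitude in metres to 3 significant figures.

Invert the barometric formula: z = H ln(P₀/P).
P₀/P = 102/43.1 = 2.3666; ln(2.3666) = 0.86145.
z = 6401.0 × 0.86145 = 5514.1 m.

z ≈ 5510 m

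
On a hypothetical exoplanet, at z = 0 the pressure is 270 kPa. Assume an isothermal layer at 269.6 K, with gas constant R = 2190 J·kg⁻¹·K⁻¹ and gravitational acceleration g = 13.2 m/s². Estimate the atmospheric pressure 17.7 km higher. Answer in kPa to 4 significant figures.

Scale height: H = RT/g = 2190 × 269.6 / 13.2 = 44729 m.
Barometric formula: P = P₀ exp(−z/H).
z/H = 17700/44729 = 0.39572; exp(−0.39572) = 0.67320.
P = 270 × 0.67320 = 181.76 kPa.

P ≈ 181.8 kPa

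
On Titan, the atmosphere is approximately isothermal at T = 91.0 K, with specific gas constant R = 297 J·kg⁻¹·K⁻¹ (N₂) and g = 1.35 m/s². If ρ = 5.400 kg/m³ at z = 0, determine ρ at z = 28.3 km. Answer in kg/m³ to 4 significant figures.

Scale height: H = RT/g = 297 × 91.0 / 1.35 = 20020 m.
In an isothermal atmosphere, density decays like pressure: ρ = ρ₀ exp(−z/H).
z/H = 28300/20020 = 1.4136; exp(−1.4136) = 0.24327.
ρ = 5.400 × 0.24327 = 1.3137 kg/m³.

ρ ≈ 1.314 kg/m³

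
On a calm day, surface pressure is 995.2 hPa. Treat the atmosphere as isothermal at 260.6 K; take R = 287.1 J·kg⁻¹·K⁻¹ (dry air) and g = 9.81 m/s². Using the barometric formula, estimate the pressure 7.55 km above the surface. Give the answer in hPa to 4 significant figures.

P ≈ 369.8 hPa

Scale height: H = RT/g = 287.1 × 260.6 / 9.81 = 7626.7 m.
Barometric formula: P = P₀ exp(−z/H).
z/H = 7550.0/7626.7 = 0.98994; exp(−0.98994) = 0.37160.
P = 995.2 × 0.37160 = 369.82 hPa.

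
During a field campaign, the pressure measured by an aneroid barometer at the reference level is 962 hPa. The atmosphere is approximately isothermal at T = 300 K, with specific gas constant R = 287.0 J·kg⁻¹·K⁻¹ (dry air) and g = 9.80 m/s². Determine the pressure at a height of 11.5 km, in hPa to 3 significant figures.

P ≈ 260 hPa

Scale height: H = RT/g = 287.0 × 300 / 9.80 = 8785.7 m.
Barometric formula: P = P₀ exp(−z/H).
z/H = 11500/8785.7 = 1.3089; exp(−1.3089) = 0.27012.
P = 962 × 0.27012 = 259.86 hPa.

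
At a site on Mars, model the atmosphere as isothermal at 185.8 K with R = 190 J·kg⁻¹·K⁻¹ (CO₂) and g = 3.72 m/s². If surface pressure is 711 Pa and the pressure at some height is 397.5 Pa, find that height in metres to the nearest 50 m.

Scale height: H = RT/g = 190 × 185.8 / 3.72 = 9489.8 m.
Invert the barometric formula: z = H ln(P₀/P).
P₀/P = 711/397.5 = 1.7887; ln(1.7887) = 0.58149.
z = 9489.8 × 0.58149 = 5518.2 m.

z ≈ 5500 m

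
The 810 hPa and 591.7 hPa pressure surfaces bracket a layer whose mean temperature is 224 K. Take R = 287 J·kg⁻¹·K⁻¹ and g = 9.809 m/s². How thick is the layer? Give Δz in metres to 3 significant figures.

Δz ≈ 2060 m

Hypsometric equation: Δz = (R T̄/g) ln(P₁/P₂).
R T̄/g = 287 × 224 / 9.809 = 6554.0 m.
ln(810/591.7) = ln(1.3689) = 0.31401.
Δz = 6554.0 × 0.31401 = 2058.0 m.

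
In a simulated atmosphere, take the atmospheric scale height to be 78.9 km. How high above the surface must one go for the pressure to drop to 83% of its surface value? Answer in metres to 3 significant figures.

Set P/P₀ = exp(−z/H) = 0.83, so z = −H ln(0.83).
−ln(0.83) = 0.18633; z = 78900 × 0.18633 = 14701 m.

z ≈ 14700 m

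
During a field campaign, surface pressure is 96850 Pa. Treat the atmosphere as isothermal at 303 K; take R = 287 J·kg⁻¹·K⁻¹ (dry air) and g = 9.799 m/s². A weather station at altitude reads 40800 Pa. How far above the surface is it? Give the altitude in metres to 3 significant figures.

z ≈ 7670 m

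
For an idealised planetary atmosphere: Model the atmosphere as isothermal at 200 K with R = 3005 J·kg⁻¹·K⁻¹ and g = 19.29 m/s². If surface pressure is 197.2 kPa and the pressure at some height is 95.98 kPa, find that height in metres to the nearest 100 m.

z ≈ 22400 m

Scale height: H = RT/g = 3005 × 200 / 19.29 = 31156 m.
Invert the barometric formula: z = H ln(P₀/P).
P₀/P = 197.2/95.98 = 2.0546; ln(2.0546) = 0.72008.
z = 31156 × 0.72008 = 22435 m.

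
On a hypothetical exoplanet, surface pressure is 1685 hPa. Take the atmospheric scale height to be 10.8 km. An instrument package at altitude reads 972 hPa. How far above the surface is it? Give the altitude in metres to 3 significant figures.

Invert the barometric formula: z = H ln(P₀/P).
P₀/P = 1685/972 = 1.7335; ln(1.7335) = 0.55014.
z = 10800 × 0.55014 = 5941.5 m.

z ≈ 5940 m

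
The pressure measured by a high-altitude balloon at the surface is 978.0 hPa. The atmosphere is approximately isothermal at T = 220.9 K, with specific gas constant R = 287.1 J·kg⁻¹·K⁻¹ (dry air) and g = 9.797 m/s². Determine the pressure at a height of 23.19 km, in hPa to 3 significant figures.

P ≈ 27.2 hPa

Scale height: H = RT/g = 287.1 × 220.9 / 9.797 = 6473.5 m.
Barometric formula: P = P₀ exp(−z/H).
z/H = 23190/6473.5 = 3.5823; exp(−3.5823) = 0.027812.
P = 978.0 × 0.027812 = 27.200 hPa.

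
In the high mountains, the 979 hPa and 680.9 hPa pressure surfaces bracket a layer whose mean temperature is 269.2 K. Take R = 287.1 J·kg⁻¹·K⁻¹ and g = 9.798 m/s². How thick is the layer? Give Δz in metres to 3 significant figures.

Hypsometric equation: Δz = (R T̄/g) ln(P₁/P₂).
R T̄/g = 287.1 × 269.2 / 9.798 = 7888.1 m.
ln(979/680.9) = ln(1.4378) = 0.36311.
Δz = 7888.1 × 0.36311 = 2864.2 m.

Δz ≈ 2860 m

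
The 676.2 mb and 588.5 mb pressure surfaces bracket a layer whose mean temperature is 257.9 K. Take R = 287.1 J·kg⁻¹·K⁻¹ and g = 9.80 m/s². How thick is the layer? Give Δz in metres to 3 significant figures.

Δz ≈ 1050 m

Hypsometric equation: Δz = (R T̄/g) ln(P₁/P₂).
R T̄/g = 287.1 × 257.9 / 9.80 = 7555.4 m.
ln(676.2/588.5) = ln(1.1490) = 0.13889.
Δz = 7555.4 × 0.13889 = 1049.4 m.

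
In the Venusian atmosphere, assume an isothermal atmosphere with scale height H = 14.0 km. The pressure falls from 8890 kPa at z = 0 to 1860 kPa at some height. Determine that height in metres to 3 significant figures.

z ≈ 21900 m

Invert the barometric formula: z = H ln(P₀/P).
P₀/P = 8890/1860 = 4.7796; ln(4.7796) = 1.5644.
z = 14000 × 1.5644 = 21902 m.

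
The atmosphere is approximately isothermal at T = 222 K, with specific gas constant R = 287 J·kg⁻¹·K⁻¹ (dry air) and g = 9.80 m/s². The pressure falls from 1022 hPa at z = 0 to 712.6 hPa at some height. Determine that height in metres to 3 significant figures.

z ≈ 2340 m

Scale height: H = RT/g = 287 × 222 / 9.80 = 6501.4 m.
Invert the barometric formula: z = H ln(P₀/P).
P₀/P = 1022/712.6 = 1.4342; ln(1.4342) = 0.36061.
z = 6501.4 × 0.36061 = 2344.5 m.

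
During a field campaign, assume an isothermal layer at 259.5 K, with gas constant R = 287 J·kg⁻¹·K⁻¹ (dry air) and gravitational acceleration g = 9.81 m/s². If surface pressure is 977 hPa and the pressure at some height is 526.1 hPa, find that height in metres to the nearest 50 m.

Scale height: H = RT/g = 287 × 259.5 / 9.81 = 7591.9 m.
Invert the barometric formula: z = H ln(P₀/P).
P₀/P = 977/526.1 = 1.8571; ln(1.8571) = 0.61902.
z = 7591.9 × 0.61902 = 4699.5 m.

z ≈ 4700 m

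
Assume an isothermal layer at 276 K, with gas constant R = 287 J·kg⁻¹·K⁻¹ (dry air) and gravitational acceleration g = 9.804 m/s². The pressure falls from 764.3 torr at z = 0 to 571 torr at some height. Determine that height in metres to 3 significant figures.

z ≈ 2360 m

Scale height: H = RT/g = 287 × 276 / 9.804 = 8079.6 m.
Invert the barometric formula: z = H ln(P₀/P).
P₀/P = 764.3/571 = 1.3385; ln(1.3385) = 0.29155.
z = 8079.6 × 0.29155 = 2355.6 m.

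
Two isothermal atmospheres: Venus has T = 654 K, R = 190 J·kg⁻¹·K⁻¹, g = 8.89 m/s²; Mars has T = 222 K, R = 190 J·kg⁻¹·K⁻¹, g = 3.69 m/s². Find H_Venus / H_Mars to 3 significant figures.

H = RT/g for each body.
H_Venus = 190 × 654 / 8.89 = 13978 m.
H_Mars = 190 × 222 / 3.69 = 11431 m.
H_Venus/H_Mars = 13978/11431 = 1.2228.

H_Venus/H_Mars ≈ 1.22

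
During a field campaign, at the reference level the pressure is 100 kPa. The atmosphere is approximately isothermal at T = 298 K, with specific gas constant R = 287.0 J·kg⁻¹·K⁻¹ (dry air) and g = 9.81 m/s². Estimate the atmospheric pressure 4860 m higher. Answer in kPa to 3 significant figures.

Scale height: H = RT/g = 287.0 × 298 / 9.81 = 8718.2 m.
Barometric formula: P = P₀ exp(−z/H).
z/H = 4860.0/8718.2 = 0.55745; exp(−0.55745) = 0.57267.
P = 100 × 0.57267 = 57.267 kPa.

P ≈ 57.3 kPa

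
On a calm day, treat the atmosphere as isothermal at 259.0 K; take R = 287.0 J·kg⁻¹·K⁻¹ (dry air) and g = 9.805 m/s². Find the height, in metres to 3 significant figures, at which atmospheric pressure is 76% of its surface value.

z ≈ 2080 m

Scale height: H = RT/g = 287.0 × 259.0 / 9.805 = 7581.1 m.
Set P/P₀ = exp(−z/H) = 0.76, so z = −H ln(0.76).
−ln(0.76) = 0.27444; z = 7581.1 × 0.27444 = 2080.6 m.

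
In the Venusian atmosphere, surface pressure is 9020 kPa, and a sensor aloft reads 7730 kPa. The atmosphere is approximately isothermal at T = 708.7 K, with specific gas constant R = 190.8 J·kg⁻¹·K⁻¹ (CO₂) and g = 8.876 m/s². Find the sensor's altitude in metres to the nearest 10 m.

z ≈ 2350 m

Scale height: H = RT/g = 190.8 × 708.7 / 8.876 = 15234 m.
Invert the barometric formula: z = H ln(P₀/P).
P₀/P = 9020/7730 = 1.1669; ln(1.1669) = 0.15435.
z = 15234 × 0.15435 = 2351.4 m.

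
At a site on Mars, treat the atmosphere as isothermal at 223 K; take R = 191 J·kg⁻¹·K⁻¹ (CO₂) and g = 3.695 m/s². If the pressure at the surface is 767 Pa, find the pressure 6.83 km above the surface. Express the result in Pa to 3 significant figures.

P ≈ 424 Pa

Scale height: H = RT/g = 191 × 223 / 3.695 = 11527 m.
Barometric formula: P = P₀ exp(−z/H).
z/H = 6830.0/11527 = 0.59252; exp(−0.59252) = 0.55293.
P = 767 × 0.55293 = 424.10 Pa.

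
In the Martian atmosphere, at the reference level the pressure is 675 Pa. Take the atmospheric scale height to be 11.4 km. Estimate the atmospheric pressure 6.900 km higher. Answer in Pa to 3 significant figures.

P ≈ 369 Pa

Barometric formula: P = P₀ exp(−z/H).
z/H = 6900.0/11400 = 0.60526; exp(−0.60526) = 0.54593.
P = 675 × 0.54593 = 368.50 Pa.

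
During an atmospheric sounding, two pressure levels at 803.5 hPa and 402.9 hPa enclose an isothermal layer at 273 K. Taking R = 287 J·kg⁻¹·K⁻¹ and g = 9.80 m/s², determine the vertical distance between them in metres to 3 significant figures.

Δz ≈ 5520 m

Hypsometric equation: Δz = (R T̄/g) ln(P₁/P₂).
R T̄/g = 287 × 273 / 9.80 = 7995.0 m.
ln(803.5/402.9) = ln(1.9943) = 0.69029.
Δz = 7995.0 × 0.69029 = 5518.9 m.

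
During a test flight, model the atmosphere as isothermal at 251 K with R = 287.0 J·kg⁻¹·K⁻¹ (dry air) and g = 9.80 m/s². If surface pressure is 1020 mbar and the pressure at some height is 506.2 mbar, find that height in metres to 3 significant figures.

z ≈ 5150 m

Scale height: H = RT/g = 287.0 × 251 / 9.80 = 7350.7 m.
Invert the barometric formula: z = H ln(P₀/P).
P₀/P = 1020/506.2 = 2.0150; ln(2.0150) = 0.70062.
z = 7350.7 × 0.70062 = 5150.0 m.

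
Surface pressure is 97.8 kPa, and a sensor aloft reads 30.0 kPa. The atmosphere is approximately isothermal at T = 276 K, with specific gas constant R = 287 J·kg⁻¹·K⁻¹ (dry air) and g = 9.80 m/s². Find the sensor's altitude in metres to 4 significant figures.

Scale height: H = RT/g = 287 × 276 / 9.80 = 8082.9 m.
Invert the barometric formula: z = H ln(P₀/P).
P₀/P = 97.8/30.0 = 3.2600; ln(3.2600) = 1.1817.
z = 8082.9 × 1.1817 = 9551.6 m.

z ≈ 9552 m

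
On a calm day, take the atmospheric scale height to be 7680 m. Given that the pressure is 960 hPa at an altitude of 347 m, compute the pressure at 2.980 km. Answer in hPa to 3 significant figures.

P ≈ 681 hPa

Between two levels, P₂ = P₁ exp(−Δz/H) with Δz = z₂ − z₁.
Δz = 2980.0 − 347.00 = 2633.0 m; Δz/H = 2633.0/7680.0 = 0.34284.
P₂ = 960 × exp(−0.34284) = 960 × 0.70975 = 681.36 hPa.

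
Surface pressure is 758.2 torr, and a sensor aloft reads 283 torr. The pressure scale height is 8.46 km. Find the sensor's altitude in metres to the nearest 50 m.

Invert the barometric formula: z = H ln(P₀/P).
P₀/P = 758.2/283 = 2.6792; ln(2.6792) = 0.98552.
z = 8460.0 × 0.98552 = 8337.5 m.

z ≈ 8350 m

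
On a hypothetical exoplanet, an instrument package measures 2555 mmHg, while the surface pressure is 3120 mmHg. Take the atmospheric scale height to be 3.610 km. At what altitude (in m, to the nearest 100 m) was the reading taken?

z ≈ 700 m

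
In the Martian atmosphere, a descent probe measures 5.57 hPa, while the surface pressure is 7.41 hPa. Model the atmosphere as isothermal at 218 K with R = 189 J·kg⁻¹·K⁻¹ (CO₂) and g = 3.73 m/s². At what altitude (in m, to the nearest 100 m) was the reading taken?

z ≈ 3200 m

Scale height: H = RT/g = 189 × 218 / 3.73 = 11046 m.
Invert the barometric formula: z = H ln(P₀/P).
P₀/P = 7.41/5.57 = 1.3303; ln(1.3303) = 0.28540.
z = 11046 × 0.28540 = 3152.5 m.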